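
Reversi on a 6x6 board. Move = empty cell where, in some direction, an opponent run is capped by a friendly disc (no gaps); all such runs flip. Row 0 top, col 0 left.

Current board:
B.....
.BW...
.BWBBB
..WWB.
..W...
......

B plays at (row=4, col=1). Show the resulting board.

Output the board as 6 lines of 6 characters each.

Answer: B.....
.BW...
.BWBBB
..BWB.
.BW...
......

Derivation:
Place B at (4,1); scan 8 dirs for brackets.
Dir NW: first cell '.' (not opp) -> no flip
Dir N: first cell '.' (not opp) -> no flip
Dir NE: opp run (3,2) capped by B -> flip
Dir W: first cell '.' (not opp) -> no flip
Dir E: opp run (4,2), next='.' -> no flip
Dir SW: first cell '.' (not opp) -> no flip
Dir S: first cell '.' (not opp) -> no flip
Dir SE: first cell '.' (not opp) -> no flip
All flips: (3,2)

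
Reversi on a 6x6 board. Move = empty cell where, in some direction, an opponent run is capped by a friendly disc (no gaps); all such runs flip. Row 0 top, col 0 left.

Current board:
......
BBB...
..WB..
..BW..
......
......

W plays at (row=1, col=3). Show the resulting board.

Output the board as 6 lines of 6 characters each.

Place W at (1,3); scan 8 dirs for brackets.
Dir NW: first cell '.' (not opp) -> no flip
Dir N: first cell '.' (not opp) -> no flip
Dir NE: first cell '.' (not opp) -> no flip
Dir W: opp run (1,2) (1,1) (1,0), next=edge -> no flip
Dir E: first cell '.' (not opp) -> no flip
Dir SW: first cell 'W' (not opp) -> no flip
Dir S: opp run (2,3) capped by W -> flip
Dir SE: first cell '.' (not opp) -> no flip
All flips: (2,3)

Answer: ......
BBBW..
..WW..
..BW..
......
......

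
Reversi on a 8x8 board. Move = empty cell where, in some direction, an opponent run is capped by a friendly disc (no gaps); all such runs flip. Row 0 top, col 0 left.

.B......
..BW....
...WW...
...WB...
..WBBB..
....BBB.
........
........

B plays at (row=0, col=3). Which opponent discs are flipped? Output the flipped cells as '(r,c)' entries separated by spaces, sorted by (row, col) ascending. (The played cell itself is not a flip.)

Answer: (1,3) (2,3) (3,3)

Derivation:
Dir NW: edge -> no flip
Dir N: edge -> no flip
Dir NE: edge -> no flip
Dir W: first cell '.' (not opp) -> no flip
Dir E: first cell '.' (not opp) -> no flip
Dir SW: first cell 'B' (not opp) -> no flip
Dir S: opp run (1,3) (2,3) (3,3) capped by B -> flip
Dir SE: first cell '.' (not opp) -> no flip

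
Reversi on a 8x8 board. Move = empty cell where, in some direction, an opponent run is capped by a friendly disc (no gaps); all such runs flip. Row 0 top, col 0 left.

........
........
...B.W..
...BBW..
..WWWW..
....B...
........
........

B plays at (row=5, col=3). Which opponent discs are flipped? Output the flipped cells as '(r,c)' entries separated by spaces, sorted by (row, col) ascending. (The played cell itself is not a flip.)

Answer: (4,3)

Derivation:
Dir NW: opp run (4,2), next='.' -> no flip
Dir N: opp run (4,3) capped by B -> flip
Dir NE: opp run (4,4) (3,5), next='.' -> no flip
Dir W: first cell '.' (not opp) -> no flip
Dir E: first cell 'B' (not opp) -> no flip
Dir SW: first cell '.' (not opp) -> no flip
Dir S: first cell '.' (not opp) -> no flip
Dir SE: first cell '.' (not opp) -> no flip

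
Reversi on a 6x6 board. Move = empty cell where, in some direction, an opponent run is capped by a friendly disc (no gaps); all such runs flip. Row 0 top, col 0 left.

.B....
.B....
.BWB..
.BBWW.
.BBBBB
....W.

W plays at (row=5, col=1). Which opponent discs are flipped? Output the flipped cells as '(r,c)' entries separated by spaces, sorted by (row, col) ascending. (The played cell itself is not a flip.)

Answer: (4,2)

Derivation:
Dir NW: first cell '.' (not opp) -> no flip
Dir N: opp run (4,1) (3,1) (2,1) (1,1) (0,1), next=edge -> no flip
Dir NE: opp run (4,2) capped by W -> flip
Dir W: first cell '.' (not opp) -> no flip
Dir E: first cell '.' (not opp) -> no flip
Dir SW: edge -> no flip
Dir S: edge -> no flip
Dir SE: edge -> no flip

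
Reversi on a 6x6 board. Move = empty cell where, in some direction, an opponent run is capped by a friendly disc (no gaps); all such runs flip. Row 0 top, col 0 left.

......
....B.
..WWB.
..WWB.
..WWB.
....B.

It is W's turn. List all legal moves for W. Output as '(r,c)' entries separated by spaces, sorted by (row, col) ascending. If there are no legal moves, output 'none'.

Answer: (0,5) (1,5) (2,5) (3,5) (4,5) (5,5)

Derivation:
(0,3): no bracket -> illegal
(0,4): no bracket -> illegal
(0,5): flips 1 -> legal
(1,3): no bracket -> illegal
(1,5): flips 1 -> legal
(2,5): flips 2 -> legal
(3,5): flips 1 -> legal
(4,5): flips 2 -> legal
(5,3): no bracket -> illegal
(5,5): flips 1 -> legal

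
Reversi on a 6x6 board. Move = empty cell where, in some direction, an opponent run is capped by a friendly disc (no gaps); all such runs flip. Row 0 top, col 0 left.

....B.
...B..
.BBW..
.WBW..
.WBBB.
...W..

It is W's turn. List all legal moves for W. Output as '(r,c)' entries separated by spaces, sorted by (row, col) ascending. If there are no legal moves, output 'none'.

(0,2): no bracket -> illegal
(0,3): flips 1 -> legal
(0,5): no bracket -> illegal
(1,0): no bracket -> illegal
(1,1): flips 2 -> legal
(1,2): no bracket -> illegal
(1,4): no bracket -> illegal
(1,5): no bracket -> illegal
(2,0): flips 2 -> legal
(2,4): no bracket -> illegal
(3,0): no bracket -> illegal
(3,4): no bracket -> illegal
(3,5): flips 1 -> legal
(4,5): flips 3 -> legal
(5,1): flips 1 -> legal
(5,2): no bracket -> illegal
(5,4): no bracket -> illegal
(5,5): flips 1 -> legal

Answer: (0,3) (1,1) (2,0) (3,5) (4,5) (5,1) (5,5)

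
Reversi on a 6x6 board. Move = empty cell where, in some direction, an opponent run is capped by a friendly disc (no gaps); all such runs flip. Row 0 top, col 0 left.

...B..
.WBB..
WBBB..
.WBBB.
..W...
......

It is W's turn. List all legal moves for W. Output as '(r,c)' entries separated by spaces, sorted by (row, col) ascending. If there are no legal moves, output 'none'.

Answer: (0,2) (0,4) (1,4) (2,4) (3,5) (4,4)

Derivation:
(0,1): no bracket -> illegal
(0,2): flips 3 -> legal
(0,4): flips 2 -> legal
(1,0): no bracket -> illegal
(1,4): flips 2 -> legal
(2,4): flips 4 -> legal
(2,5): no bracket -> illegal
(3,0): no bracket -> illegal
(3,5): flips 3 -> legal
(4,1): no bracket -> illegal
(4,3): no bracket -> illegal
(4,4): flips 2 -> legal
(4,5): no bracket -> illegal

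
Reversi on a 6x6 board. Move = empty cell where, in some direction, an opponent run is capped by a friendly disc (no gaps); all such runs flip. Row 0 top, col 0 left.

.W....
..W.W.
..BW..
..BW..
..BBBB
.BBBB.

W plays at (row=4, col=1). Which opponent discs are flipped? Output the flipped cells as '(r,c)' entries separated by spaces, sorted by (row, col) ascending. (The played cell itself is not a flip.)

Dir NW: first cell '.' (not opp) -> no flip
Dir N: first cell '.' (not opp) -> no flip
Dir NE: opp run (3,2) capped by W -> flip
Dir W: first cell '.' (not opp) -> no flip
Dir E: opp run (4,2) (4,3) (4,4) (4,5), next=edge -> no flip
Dir SW: first cell '.' (not opp) -> no flip
Dir S: opp run (5,1), next=edge -> no flip
Dir SE: opp run (5,2), next=edge -> no flip

Answer: (3,2)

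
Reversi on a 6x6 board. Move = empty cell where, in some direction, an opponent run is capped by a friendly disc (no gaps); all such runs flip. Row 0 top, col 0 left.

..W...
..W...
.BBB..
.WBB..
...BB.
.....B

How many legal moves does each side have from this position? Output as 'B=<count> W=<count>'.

-- B to move --
(0,1): flips 1 -> legal
(0,3): flips 1 -> legal
(1,1): no bracket -> illegal
(1,3): no bracket -> illegal
(2,0): no bracket -> illegal
(3,0): flips 1 -> legal
(4,0): flips 1 -> legal
(4,1): flips 1 -> legal
(4,2): no bracket -> illegal
B mobility = 5
-- W to move --
(1,0): no bracket -> illegal
(1,1): flips 1 -> legal
(1,3): flips 1 -> legal
(1,4): no bracket -> illegal
(2,0): no bracket -> illegal
(2,4): no bracket -> illegal
(3,0): flips 1 -> legal
(3,4): flips 3 -> legal
(3,5): no bracket -> illegal
(4,1): no bracket -> illegal
(4,2): flips 2 -> legal
(4,5): no bracket -> illegal
(5,2): no bracket -> illegal
(5,3): no bracket -> illegal
(5,4): no bracket -> illegal
W mobility = 5

Answer: B=5 W=5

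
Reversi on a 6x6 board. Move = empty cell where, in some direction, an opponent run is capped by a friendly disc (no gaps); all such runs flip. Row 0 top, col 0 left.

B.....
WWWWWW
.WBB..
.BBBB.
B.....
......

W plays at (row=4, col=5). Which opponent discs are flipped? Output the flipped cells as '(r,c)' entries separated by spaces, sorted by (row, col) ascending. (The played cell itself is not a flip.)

Answer: (2,3) (3,4)

Derivation:
Dir NW: opp run (3,4) (2,3) capped by W -> flip
Dir N: first cell '.' (not opp) -> no flip
Dir NE: edge -> no flip
Dir W: first cell '.' (not opp) -> no flip
Dir E: edge -> no flip
Dir SW: first cell '.' (not opp) -> no flip
Dir S: first cell '.' (not opp) -> no flip
Dir SE: edge -> no flip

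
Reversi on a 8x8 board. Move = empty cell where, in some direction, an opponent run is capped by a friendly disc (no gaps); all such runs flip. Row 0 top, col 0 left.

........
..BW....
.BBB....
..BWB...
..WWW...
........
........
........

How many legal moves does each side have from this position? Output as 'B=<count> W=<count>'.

-- B to move --
(0,2): no bracket -> illegal
(0,3): flips 1 -> legal
(0,4): flips 1 -> legal
(1,4): flips 1 -> legal
(2,4): no bracket -> illegal
(3,1): no bracket -> illegal
(3,5): no bracket -> illegal
(4,1): no bracket -> illegal
(4,5): no bracket -> illegal
(5,1): no bracket -> illegal
(5,2): flips 2 -> legal
(5,3): flips 2 -> legal
(5,4): flips 2 -> legal
(5,5): flips 2 -> legal
B mobility = 7
-- W to move --
(0,1): no bracket -> illegal
(0,2): flips 3 -> legal
(0,3): no bracket -> illegal
(1,0): flips 2 -> legal
(1,1): flips 2 -> legal
(1,4): no bracket -> illegal
(2,0): no bracket -> illegal
(2,4): flips 1 -> legal
(2,5): flips 1 -> legal
(3,0): no bracket -> illegal
(3,1): flips 2 -> legal
(3,5): flips 1 -> legal
(4,1): no bracket -> illegal
(4,5): no bracket -> illegal
W mobility = 7

Answer: B=7 W=7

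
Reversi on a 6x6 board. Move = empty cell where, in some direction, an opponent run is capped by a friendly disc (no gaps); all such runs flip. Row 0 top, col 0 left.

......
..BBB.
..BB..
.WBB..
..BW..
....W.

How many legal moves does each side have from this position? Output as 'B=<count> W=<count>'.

-- B to move --
(2,0): flips 1 -> legal
(2,1): no bracket -> illegal
(3,0): flips 1 -> legal
(3,4): no bracket -> illegal
(4,0): flips 1 -> legal
(4,1): no bracket -> illegal
(4,4): flips 1 -> legal
(4,5): no bracket -> illegal
(5,2): no bracket -> illegal
(5,3): flips 1 -> legal
(5,5): no bracket -> illegal
B mobility = 5
-- W to move --
(0,1): no bracket -> illegal
(0,2): no bracket -> illegal
(0,3): flips 3 -> legal
(0,4): flips 2 -> legal
(0,5): no bracket -> illegal
(1,1): no bracket -> illegal
(1,5): no bracket -> illegal
(2,1): flips 1 -> legal
(2,4): no bracket -> illegal
(2,5): no bracket -> illegal
(3,4): flips 2 -> legal
(4,1): flips 1 -> legal
(4,4): no bracket -> illegal
(5,1): no bracket -> illegal
(5,2): no bracket -> illegal
(5,3): flips 1 -> legal
W mobility = 6

Answer: B=5 W=6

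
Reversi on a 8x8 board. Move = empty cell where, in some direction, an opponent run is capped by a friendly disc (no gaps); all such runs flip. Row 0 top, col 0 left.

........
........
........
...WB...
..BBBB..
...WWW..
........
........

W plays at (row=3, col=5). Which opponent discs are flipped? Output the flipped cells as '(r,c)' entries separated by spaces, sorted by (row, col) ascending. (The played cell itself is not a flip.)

Dir NW: first cell '.' (not opp) -> no flip
Dir N: first cell '.' (not opp) -> no flip
Dir NE: first cell '.' (not opp) -> no flip
Dir W: opp run (3,4) capped by W -> flip
Dir E: first cell '.' (not opp) -> no flip
Dir SW: opp run (4,4) capped by W -> flip
Dir S: opp run (4,5) capped by W -> flip
Dir SE: first cell '.' (not opp) -> no flip

Answer: (3,4) (4,4) (4,5)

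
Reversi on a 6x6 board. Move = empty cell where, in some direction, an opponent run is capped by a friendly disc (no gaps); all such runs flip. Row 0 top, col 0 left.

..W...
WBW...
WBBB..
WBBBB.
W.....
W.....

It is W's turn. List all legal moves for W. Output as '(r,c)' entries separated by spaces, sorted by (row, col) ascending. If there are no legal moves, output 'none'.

(0,0): no bracket -> illegal
(0,1): no bracket -> illegal
(1,3): flips 2 -> legal
(1,4): no bracket -> illegal
(2,4): flips 3 -> legal
(2,5): no bracket -> illegal
(3,5): flips 4 -> legal
(4,1): no bracket -> illegal
(4,2): flips 3 -> legal
(4,3): flips 2 -> legal
(4,4): no bracket -> illegal
(4,5): flips 2 -> legal

Answer: (1,3) (2,4) (3,5) (4,2) (4,3) (4,5)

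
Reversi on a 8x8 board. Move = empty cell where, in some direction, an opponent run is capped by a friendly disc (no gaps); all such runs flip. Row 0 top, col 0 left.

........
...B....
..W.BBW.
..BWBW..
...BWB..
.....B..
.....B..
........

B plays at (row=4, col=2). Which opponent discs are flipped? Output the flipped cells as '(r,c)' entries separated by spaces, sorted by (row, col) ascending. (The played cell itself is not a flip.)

Answer: (3,3)

Derivation:
Dir NW: first cell '.' (not opp) -> no flip
Dir N: first cell 'B' (not opp) -> no flip
Dir NE: opp run (3,3) capped by B -> flip
Dir W: first cell '.' (not opp) -> no flip
Dir E: first cell 'B' (not opp) -> no flip
Dir SW: first cell '.' (not opp) -> no flip
Dir S: first cell '.' (not opp) -> no flip
Dir SE: first cell '.' (not opp) -> no flip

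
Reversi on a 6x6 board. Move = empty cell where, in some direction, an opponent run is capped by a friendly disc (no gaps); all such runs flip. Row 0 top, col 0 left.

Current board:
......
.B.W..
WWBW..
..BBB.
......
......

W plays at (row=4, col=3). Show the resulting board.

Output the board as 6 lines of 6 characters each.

Place W at (4,3); scan 8 dirs for brackets.
Dir NW: opp run (3,2) capped by W -> flip
Dir N: opp run (3,3) capped by W -> flip
Dir NE: opp run (3,4), next='.' -> no flip
Dir W: first cell '.' (not opp) -> no flip
Dir E: first cell '.' (not opp) -> no flip
Dir SW: first cell '.' (not opp) -> no flip
Dir S: first cell '.' (not opp) -> no flip
Dir SE: first cell '.' (not opp) -> no flip
All flips: (3,2) (3,3)

Answer: ......
.B.W..
WWBW..
..WWB.
...W..
......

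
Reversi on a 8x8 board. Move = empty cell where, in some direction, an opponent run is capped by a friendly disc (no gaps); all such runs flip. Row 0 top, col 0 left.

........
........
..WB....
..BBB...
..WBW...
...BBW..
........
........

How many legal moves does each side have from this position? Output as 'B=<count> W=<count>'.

Answer: B=11 W=4

Derivation:
-- B to move --
(1,1): flips 1 -> legal
(1,2): flips 1 -> legal
(1,3): no bracket -> illegal
(2,1): flips 1 -> legal
(3,1): flips 1 -> legal
(3,5): flips 1 -> legal
(4,1): flips 1 -> legal
(4,5): flips 1 -> legal
(4,6): no bracket -> illegal
(5,1): flips 1 -> legal
(5,2): flips 1 -> legal
(5,6): flips 1 -> legal
(6,4): no bracket -> illegal
(6,5): no bracket -> illegal
(6,6): flips 2 -> legal
B mobility = 11
-- W to move --
(1,2): no bracket -> illegal
(1,3): no bracket -> illegal
(1,4): no bracket -> illegal
(2,1): no bracket -> illegal
(2,4): flips 3 -> legal
(2,5): no bracket -> illegal
(3,1): no bracket -> illegal
(3,5): no bracket -> illegal
(4,1): no bracket -> illegal
(4,5): no bracket -> illegal
(5,2): flips 2 -> legal
(6,2): flips 1 -> legal
(6,3): no bracket -> illegal
(6,4): flips 2 -> legal
(6,5): no bracket -> illegal
W mobility = 4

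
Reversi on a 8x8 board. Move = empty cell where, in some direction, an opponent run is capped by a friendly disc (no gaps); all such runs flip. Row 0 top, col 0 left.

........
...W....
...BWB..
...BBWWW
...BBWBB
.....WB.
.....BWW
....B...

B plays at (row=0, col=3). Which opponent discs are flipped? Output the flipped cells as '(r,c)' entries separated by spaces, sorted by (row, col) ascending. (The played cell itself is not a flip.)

Answer: (1,3)

Derivation:
Dir NW: edge -> no flip
Dir N: edge -> no flip
Dir NE: edge -> no flip
Dir W: first cell '.' (not opp) -> no flip
Dir E: first cell '.' (not opp) -> no flip
Dir SW: first cell '.' (not opp) -> no flip
Dir S: opp run (1,3) capped by B -> flip
Dir SE: first cell '.' (not opp) -> no flip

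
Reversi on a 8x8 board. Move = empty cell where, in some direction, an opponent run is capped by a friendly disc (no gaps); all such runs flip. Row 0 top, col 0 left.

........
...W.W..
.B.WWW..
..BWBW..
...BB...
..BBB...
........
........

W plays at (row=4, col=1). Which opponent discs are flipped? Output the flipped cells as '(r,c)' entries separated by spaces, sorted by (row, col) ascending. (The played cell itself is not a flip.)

Answer: (3,2)

Derivation:
Dir NW: first cell '.' (not opp) -> no flip
Dir N: first cell '.' (not opp) -> no flip
Dir NE: opp run (3,2) capped by W -> flip
Dir W: first cell '.' (not opp) -> no flip
Dir E: first cell '.' (not opp) -> no flip
Dir SW: first cell '.' (not opp) -> no flip
Dir S: first cell '.' (not opp) -> no flip
Dir SE: opp run (5,2), next='.' -> no flip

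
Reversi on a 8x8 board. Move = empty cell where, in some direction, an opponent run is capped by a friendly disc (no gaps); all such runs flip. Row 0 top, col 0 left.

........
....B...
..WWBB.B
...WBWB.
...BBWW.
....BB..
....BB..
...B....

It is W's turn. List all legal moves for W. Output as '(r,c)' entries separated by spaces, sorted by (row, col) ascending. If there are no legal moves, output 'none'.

Answer: (0,5) (1,3) (1,5) (2,6) (3,7) (4,2) (5,3) (6,3) (6,6) (7,5)

Derivation:
(0,3): no bracket -> illegal
(0,4): no bracket -> illegal
(0,5): flips 1 -> legal
(1,3): flips 1 -> legal
(1,5): flips 2 -> legal
(1,6): no bracket -> illegal
(1,7): no bracket -> illegal
(2,6): flips 3 -> legal
(3,2): no bracket -> illegal
(3,7): flips 1 -> legal
(4,2): flips 2 -> legal
(4,7): no bracket -> illegal
(5,2): no bracket -> illegal
(5,3): flips 2 -> legal
(5,6): no bracket -> illegal
(6,2): no bracket -> illegal
(6,3): flips 1 -> legal
(6,6): flips 2 -> legal
(7,2): no bracket -> illegal
(7,4): no bracket -> illegal
(7,5): flips 2 -> legal
(7,6): no bracket -> illegal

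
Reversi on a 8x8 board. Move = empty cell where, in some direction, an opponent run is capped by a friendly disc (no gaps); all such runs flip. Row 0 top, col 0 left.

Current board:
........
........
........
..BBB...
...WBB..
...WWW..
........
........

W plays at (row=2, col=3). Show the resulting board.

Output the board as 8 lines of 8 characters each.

Place W at (2,3); scan 8 dirs for brackets.
Dir NW: first cell '.' (not opp) -> no flip
Dir N: first cell '.' (not opp) -> no flip
Dir NE: first cell '.' (not opp) -> no flip
Dir W: first cell '.' (not opp) -> no flip
Dir E: first cell '.' (not opp) -> no flip
Dir SW: opp run (3,2), next='.' -> no flip
Dir S: opp run (3,3) capped by W -> flip
Dir SE: opp run (3,4) (4,5), next='.' -> no flip
All flips: (3,3)

Answer: ........
........
...W....
..BWB...
...WBB..
...WWW..
........
........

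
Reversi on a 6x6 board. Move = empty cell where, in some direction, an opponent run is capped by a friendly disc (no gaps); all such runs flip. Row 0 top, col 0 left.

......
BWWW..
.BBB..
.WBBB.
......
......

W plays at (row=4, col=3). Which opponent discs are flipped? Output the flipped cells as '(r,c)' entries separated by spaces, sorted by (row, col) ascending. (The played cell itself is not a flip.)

Answer: (2,3) (3,3)

Derivation:
Dir NW: opp run (3,2) (2,1) (1,0), next=edge -> no flip
Dir N: opp run (3,3) (2,3) capped by W -> flip
Dir NE: opp run (3,4), next='.' -> no flip
Dir W: first cell '.' (not opp) -> no flip
Dir E: first cell '.' (not opp) -> no flip
Dir SW: first cell '.' (not opp) -> no flip
Dir S: first cell '.' (not opp) -> no flip
Dir SE: first cell '.' (not opp) -> no flip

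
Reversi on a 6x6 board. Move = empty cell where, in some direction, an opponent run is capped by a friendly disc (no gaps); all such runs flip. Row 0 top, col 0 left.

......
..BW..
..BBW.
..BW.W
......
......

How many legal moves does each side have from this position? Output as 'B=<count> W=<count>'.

-- B to move --
(0,2): no bracket -> illegal
(0,3): flips 1 -> legal
(0,4): flips 1 -> legal
(1,4): flips 1 -> legal
(1,5): no bracket -> illegal
(2,5): flips 1 -> legal
(3,4): flips 1 -> legal
(4,2): no bracket -> illegal
(4,3): flips 1 -> legal
(4,4): flips 1 -> legal
(4,5): no bracket -> illegal
B mobility = 7
-- W to move --
(0,1): no bracket -> illegal
(0,2): no bracket -> illegal
(0,3): no bracket -> illegal
(1,1): flips 2 -> legal
(1,4): no bracket -> illegal
(2,1): flips 2 -> legal
(3,1): flips 2 -> legal
(3,4): no bracket -> illegal
(4,1): no bracket -> illegal
(4,2): no bracket -> illegal
(4,3): no bracket -> illegal
W mobility = 3

Answer: B=7 W=3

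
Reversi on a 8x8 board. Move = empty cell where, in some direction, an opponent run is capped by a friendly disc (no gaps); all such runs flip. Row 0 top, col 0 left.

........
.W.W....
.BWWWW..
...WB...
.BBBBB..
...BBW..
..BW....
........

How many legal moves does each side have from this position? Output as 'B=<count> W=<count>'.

-- B to move --
(0,0): flips 3 -> legal
(0,1): flips 1 -> legal
(0,2): no bracket -> illegal
(0,3): flips 3 -> legal
(0,4): no bracket -> illegal
(1,0): no bracket -> illegal
(1,2): flips 1 -> legal
(1,4): flips 1 -> legal
(1,5): flips 2 -> legal
(1,6): flips 1 -> legal
(2,0): no bracket -> illegal
(2,6): flips 4 -> legal
(3,1): no bracket -> illegal
(3,2): flips 1 -> legal
(3,5): no bracket -> illegal
(3,6): no bracket -> illegal
(4,6): no bracket -> illegal
(5,2): no bracket -> illegal
(5,6): flips 1 -> legal
(6,4): flips 1 -> legal
(6,5): flips 1 -> legal
(6,6): flips 1 -> legal
(7,2): flips 1 -> legal
(7,3): flips 1 -> legal
(7,4): no bracket -> illegal
B mobility = 15
-- W to move --
(1,0): no bracket -> illegal
(1,2): no bracket -> illegal
(2,0): flips 1 -> legal
(3,0): no bracket -> illegal
(3,1): flips 1 -> legal
(3,2): no bracket -> illegal
(3,5): flips 2 -> legal
(3,6): flips 2 -> legal
(4,0): no bracket -> illegal
(4,6): no bracket -> illegal
(5,0): no bracket -> illegal
(5,1): flips 1 -> legal
(5,2): flips 4 -> legal
(5,6): flips 2 -> legal
(6,1): flips 1 -> legal
(6,4): flips 3 -> legal
(6,5): no bracket -> illegal
(7,1): no bracket -> illegal
(7,2): no bracket -> illegal
(7,3): no bracket -> illegal
W mobility = 9

Answer: B=15 W=9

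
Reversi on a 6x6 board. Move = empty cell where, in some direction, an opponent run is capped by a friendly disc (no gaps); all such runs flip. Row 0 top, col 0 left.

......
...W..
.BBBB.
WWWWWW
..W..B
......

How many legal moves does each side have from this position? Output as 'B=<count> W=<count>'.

Answer: B=10 W=6

Derivation:
-- B to move --
(0,2): flips 1 -> legal
(0,3): flips 1 -> legal
(0,4): flips 1 -> legal
(1,2): no bracket -> illegal
(1,4): no bracket -> illegal
(2,0): no bracket -> illegal
(2,5): flips 1 -> legal
(4,0): flips 1 -> legal
(4,1): flips 2 -> legal
(4,3): flips 2 -> legal
(4,4): flips 2 -> legal
(5,1): flips 2 -> legal
(5,2): flips 2 -> legal
(5,3): no bracket -> illegal
B mobility = 10
-- W to move --
(1,0): flips 1 -> legal
(1,1): flips 2 -> legal
(1,2): flips 3 -> legal
(1,4): flips 2 -> legal
(1,5): flips 1 -> legal
(2,0): no bracket -> illegal
(2,5): no bracket -> illegal
(4,4): no bracket -> illegal
(5,4): no bracket -> illegal
(5,5): flips 1 -> legal
W mobility = 6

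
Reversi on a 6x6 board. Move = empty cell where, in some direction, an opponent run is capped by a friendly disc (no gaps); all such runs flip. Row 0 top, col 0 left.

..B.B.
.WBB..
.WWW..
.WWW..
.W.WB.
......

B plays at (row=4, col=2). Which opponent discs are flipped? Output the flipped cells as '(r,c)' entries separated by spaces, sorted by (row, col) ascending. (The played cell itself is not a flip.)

Dir NW: opp run (3,1), next='.' -> no flip
Dir N: opp run (3,2) (2,2) capped by B -> flip
Dir NE: opp run (3,3), next='.' -> no flip
Dir W: opp run (4,1), next='.' -> no flip
Dir E: opp run (4,3) capped by B -> flip
Dir SW: first cell '.' (not opp) -> no flip
Dir S: first cell '.' (not opp) -> no flip
Dir SE: first cell '.' (not opp) -> no flip

Answer: (2,2) (3,2) (4,3)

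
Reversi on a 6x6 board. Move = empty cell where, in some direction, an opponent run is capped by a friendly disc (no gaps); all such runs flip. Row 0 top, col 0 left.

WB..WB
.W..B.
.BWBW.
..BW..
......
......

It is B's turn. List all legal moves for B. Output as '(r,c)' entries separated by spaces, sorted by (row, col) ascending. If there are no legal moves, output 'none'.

Answer: (0,3) (1,2) (2,5) (3,4) (4,3)

Derivation:
(0,2): no bracket -> illegal
(0,3): flips 1 -> legal
(1,0): no bracket -> illegal
(1,2): flips 1 -> legal
(1,3): no bracket -> illegal
(1,5): no bracket -> illegal
(2,0): no bracket -> illegal
(2,5): flips 1 -> legal
(3,1): no bracket -> illegal
(3,4): flips 2 -> legal
(3,5): no bracket -> illegal
(4,2): no bracket -> illegal
(4,3): flips 1 -> legal
(4,4): no bracket -> illegal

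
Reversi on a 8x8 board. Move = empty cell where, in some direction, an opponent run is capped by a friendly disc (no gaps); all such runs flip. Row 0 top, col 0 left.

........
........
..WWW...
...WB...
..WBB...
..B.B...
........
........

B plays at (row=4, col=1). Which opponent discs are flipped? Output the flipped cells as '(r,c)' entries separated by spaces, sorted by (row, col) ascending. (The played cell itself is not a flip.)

Answer: (4,2)

Derivation:
Dir NW: first cell '.' (not opp) -> no flip
Dir N: first cell '.' (not opp) -> no flip
Dir NE: first cell '.' (not opp) -> no flip
Dir W: first cell '.' (not opp) -> no flip
Dir E: opp run (4,2) capped by B -> flip
Dir SW: first cell '.' (not opp) -> no flip
Dir S: first cell '.' (not opp) -> no flip
Dir SE: first cell 'B' (not opp) -> no flip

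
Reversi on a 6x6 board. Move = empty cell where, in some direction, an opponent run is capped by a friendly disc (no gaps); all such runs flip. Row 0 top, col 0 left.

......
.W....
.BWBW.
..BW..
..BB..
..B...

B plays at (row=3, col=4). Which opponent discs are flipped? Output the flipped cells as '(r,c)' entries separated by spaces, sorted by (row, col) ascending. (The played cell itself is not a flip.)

Answer: (3,3)

Derivation:
Dir NW: first cell 'B' (not opp) -> no flip
Dir N: opp run (2,4), next='.' -> no flip
Dir NE: first cell '.' (not opp) -> no flip
Dir W: opp run (3,3) capped by B -> flip
Dir E: first cell '.' (not opp) -> no flip
Dir SW: first cell 'B' (not opp) -> no flip
Dir S: first cell '.' (not opp) -> no flip
Dir SE: first cell '.' (not opp) -> no flip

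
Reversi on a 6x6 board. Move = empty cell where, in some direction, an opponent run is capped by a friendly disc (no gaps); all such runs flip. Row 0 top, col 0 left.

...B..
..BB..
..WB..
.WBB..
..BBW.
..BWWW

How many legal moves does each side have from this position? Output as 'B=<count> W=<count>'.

-- B to move --
(1,1): flips 1 -> legal
(2,0): flips 1 -> legal
(2,1): flips 1 -> legal
(3,0): flips 1 -> legal
(3,4): no bracket -> illegal
(3,5): no bracket -> illegal
(4,0): flips 2 -> legal
(4,1): no bracket -> illegal
(4,5): flips 1 -> legal
B mobility = 6
-- W to move --
(0,1): no bracket -> illegal
(0,2): flips 1 -> legal
(0,4): flips 1 -> legal
(1,1): no bracket -> illegal
(1,4): no bracket -> illegal
(2,1): flips 2 -> legal
(2,4): flips 1 -> legal
(3,4): flips 2 -> legal
(4,1): flips 2 -> legal
(5,1): flips 1 -> legal
W mobility = 7

Answer: B=6 W=7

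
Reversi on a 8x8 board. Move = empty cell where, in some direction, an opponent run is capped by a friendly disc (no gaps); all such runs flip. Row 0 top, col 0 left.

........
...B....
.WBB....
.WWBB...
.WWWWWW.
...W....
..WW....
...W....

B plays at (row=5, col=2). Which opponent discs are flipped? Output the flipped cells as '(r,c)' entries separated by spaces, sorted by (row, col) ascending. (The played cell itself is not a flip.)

Dir NW: opp run (4,1), next='.' -> no flip
Dir N: opp run (4,2) (3,2) capped by B -> flip
Dir NE: opp run (4,3) capped by B -> flip
Dir W: first cell '.' (not opp) -> no flip
Dir E: opp run (5,3), next='.' -> no flip
Dir SW: first cell '.' (not opp) -> no flip
Dir S: opp run (6,2), next='.' -> no flip
Dir SE: opp run (6,3), next='.' -> no flip

Answer: (3,2) (4,2) (4,3)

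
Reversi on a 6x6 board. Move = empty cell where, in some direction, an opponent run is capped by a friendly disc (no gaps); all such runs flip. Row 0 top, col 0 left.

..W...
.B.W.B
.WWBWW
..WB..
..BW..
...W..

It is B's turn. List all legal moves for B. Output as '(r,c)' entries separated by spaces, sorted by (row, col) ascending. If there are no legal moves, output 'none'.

(0,1): no bracket -> illegal
(0,3): flips 1 -> legal
(0,4): no bracket -> illegal
(1,0): no bracket -> illegal
(1,2): flips 2 -> legal
(1,4): no bracket -> illegal
(2,0): flips 2 -> legal
(3,0): no bracket -> illegal
(3,1): flips 2 -> legal
(3,4): no bracket -> illegal
(3,5): flips 1 -> legal
(4,1): flips 1 -> legal
(4,4): flips 1 -> legal
(5,2): no bracket -> illegal
(5,4): no bracket -> illegal

Answer: (0,3) (1,2) (2,0) (3,1) (3,5) (4,1) (4,4)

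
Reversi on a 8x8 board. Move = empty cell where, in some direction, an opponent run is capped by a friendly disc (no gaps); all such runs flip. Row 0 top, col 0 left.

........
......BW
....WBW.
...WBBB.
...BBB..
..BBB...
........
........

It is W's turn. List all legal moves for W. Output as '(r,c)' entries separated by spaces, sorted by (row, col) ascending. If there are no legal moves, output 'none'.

(0,5): no bracket -> illegal
(0,6): flips 1 -> legal
(0,7): no bracket -> illegal
(1,4): no bracket -> illegal
(1,5): flips 1 -> legal
(2,3): no bracket -> illegal
(2,7): no bracket -> illegal
(3,2): no bracket -> illegal
(3,7): flips 3 -> legal
(4,1): no bracket -> illegal
(4,2): no bracket -> illegal
(4,6): flips 2 -> legal
(4,7): no bracket -> illegal
(5,1): no bracket -> illegal
(5,5): flips 1 -> legal
(5,6): no bracket -> illegal
(6,1): no bracket -> illegal
(6,2): flips 3 -> legal
(6,3): flips 2 -> legal
(6,4): flips 3 -> legal
(6,5): no bracket -> illegal

Answer: (0,6) (1,5) (3,7) (4,6) (5,5) (6,2) (6,3) (6,4)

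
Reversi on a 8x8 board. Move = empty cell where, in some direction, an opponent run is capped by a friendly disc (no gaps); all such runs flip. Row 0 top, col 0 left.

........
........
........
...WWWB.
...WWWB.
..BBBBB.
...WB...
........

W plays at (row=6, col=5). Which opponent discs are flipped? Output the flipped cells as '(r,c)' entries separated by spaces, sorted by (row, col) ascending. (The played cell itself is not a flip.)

Answer: (5,4) (5,5) (6,4)

Derivation:
Dir NW: opp run (5,4) capped by W -> flip
Dir N: opp run (5,5) capped by W -> flip
Dir NE: opp run (5,6), next='.' -> no flip
Dir W: opp run (6,4) capped by W -> flip
Dir E: first cell '.' (not opp) -> no flip
Dir SW: first cell '.' (not opp) -> no flip
Dir S: first cell '.' (not opp) -> no flip
Dir SE: first cell '.' (not opp) -> no flip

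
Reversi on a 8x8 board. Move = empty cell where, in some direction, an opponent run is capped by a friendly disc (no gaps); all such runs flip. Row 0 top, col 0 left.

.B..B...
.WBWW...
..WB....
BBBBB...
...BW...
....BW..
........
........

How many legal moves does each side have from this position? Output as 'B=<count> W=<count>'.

-- B to move --
(0,0): flips 2 -> legal
(0,2): no bracket -> illegal
(0,3): flips 1 -> legal
(0,5): flips 1 -> legal
(1,0): flips 1 -> legal
(1,5): flips 2 -> legal
(2,0): no bracket -> illegal
(2,1): flips 2 -> legal
(2,4): flips 1 -> legal
(2,5): no bracket -> illegal
(3,5): no bracket -> illegal
(4,5): flips 1 -> legal
(4,6): no bracket -> illegal
(5,3): no bracket -> illegal
(5,6): flips 1 -> legal
(6,4): no bracket -> illegal
(6,5): no bracket -> illegal
(6,6): flips 2 -> legal
B mobility = 10
-- W to move --
(0,0): no bracket -> illegal
(0,2): flips 1 -> legal
(0,3): no bracket -> illegal
(0,5): no bracket -> illegal
(1,0): no bracket -> illegal
(1,5): no bracket -> illegal
(2,0): no bracket -> illegal
(2,1): no bracket -> illegal
(2,4): flips 2 -> legal
(2,5): no bracket -> illegal
(3,5): no bracket -> illegal
(4,0): flips 1 -> legal
(4,1): flips 2 -> legal
(4,2): flips 2 -> legal
(4,5): no bracket -> illegal
(5,2): no bracket -> illegal
(5,3): flips 4 -> legal
(6,3): no bracket -> illegal
(6,4): flips 1 -> legal
(6,5): no bracket -> illegal
W mobility = 7

Answer: B=10 W=7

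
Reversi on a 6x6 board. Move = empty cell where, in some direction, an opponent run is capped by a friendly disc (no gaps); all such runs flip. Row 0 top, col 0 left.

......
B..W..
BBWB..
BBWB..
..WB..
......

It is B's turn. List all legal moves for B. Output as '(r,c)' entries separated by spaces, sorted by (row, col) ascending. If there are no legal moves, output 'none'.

(0,2): no bracket -> illegal
(0,3): flips 1 -> legal
(0,4): flips 2 -> legal
(1,1): flips 1 -> legal
(1,2): no bracket -> illegal
(1,4): no bracket -> illegal
(2,4): no bracket -> illegal
(4,1): flips 2 -> legal
(5,1): flips 1 -> legal
(5,2): no bracket -> illegal
(5,3): flips 1 -> legal

Answer: (0,3) (0,4) (1,1) (4,1) (5,1) (5,3)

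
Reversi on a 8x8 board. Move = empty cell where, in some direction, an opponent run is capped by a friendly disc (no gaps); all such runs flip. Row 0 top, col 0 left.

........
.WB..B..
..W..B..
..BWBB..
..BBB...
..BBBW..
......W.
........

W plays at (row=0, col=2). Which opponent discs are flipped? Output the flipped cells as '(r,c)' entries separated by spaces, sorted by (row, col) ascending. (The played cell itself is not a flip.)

Dir NW: edge -> no flip
Dir N: edge -> no flip
Dir NE: edge -> no flip
Dir W: first cell '.' (not opp) -> no flip
Dir E: first cell '.' (not opp) -> no flip
Dir SW: first cell 'W' (not opp) -> no flip
Dir S: opp run (1,2) capped by W -> flip
Dir SE: first cell '.' (not opp) -> no flip

Answer: (1,2)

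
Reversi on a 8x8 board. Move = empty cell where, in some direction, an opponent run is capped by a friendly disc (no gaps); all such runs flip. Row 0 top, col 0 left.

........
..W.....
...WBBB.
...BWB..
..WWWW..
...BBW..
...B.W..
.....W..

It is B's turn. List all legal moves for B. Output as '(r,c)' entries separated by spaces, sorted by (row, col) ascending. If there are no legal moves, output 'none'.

Answer: (1,3) (2,2) (3,1) (3,2) (3,6) (5,1) (5,2) (5,6) (6,6) (7,6)

Derivation:
(0,1): no bracket -> illegal
(0,2): no bracket -> illegal
(0,3): no bracket -> illegal
(1,1): no bracket -> illegal
(1,3): flips 1 -> legal
(1,4): no bracket -> illegal
(2,1): no bracket -> illegal
(2,2): flips 1 -> legal
(3,1): flips 1 -> legal
(3,2): flips 1 -> legal
(3,6): flips 1 -> legal
(4,1): no bracket -> illegal
(4,6): no bracket -> illegal
(5,1): flips 1 -> legal
(5,2): flips 2 -> legal
(5,6): flips 1 -> legal
(6,4): no bracket -> illegal
(6,6): flips 2 -> legal
(7,4): no bracket -> illegal
(7,6): flips 1 -> legal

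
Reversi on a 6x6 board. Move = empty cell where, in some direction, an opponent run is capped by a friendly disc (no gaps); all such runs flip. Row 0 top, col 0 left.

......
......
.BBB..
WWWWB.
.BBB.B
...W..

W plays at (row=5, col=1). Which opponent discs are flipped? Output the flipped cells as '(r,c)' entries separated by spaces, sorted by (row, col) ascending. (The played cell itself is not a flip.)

Answer: (4,1) (4,2)

Derivation:
Dir NW: first cell '.' (not opp) -> no flip
Dir N: opp run (4,1) capped by W -> flip
Dir NE: opp run (4,2) capped by W -> flip
Dir W: first cell '.' (not opp) -> no flip
Dir E: first cell '.' (not opp) -> no flip
Dir SW: edge -> no flip
Dir S: edge -> no flip
Dir SE: edge -> no flip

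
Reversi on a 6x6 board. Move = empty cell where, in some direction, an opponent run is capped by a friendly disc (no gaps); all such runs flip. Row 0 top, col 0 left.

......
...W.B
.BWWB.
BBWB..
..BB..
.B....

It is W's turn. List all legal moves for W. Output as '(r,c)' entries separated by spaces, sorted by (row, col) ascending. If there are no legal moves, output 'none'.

(0,4): no bracket -> illegal
(0,5): no bracket -> illegal
(1,0): flips 1 -> legal
(1,1): no bracket -> illegal
(1,2): no bracket -> illegal
(1,4): no bracket -> illegal
(2,0): flips 1 -> legal
(2,5): flips 1 -> legal
(3,4): flips 1 -> legal
(3,5): flips 1 -> legal
(4,0): flips 1 -> legal
(4,1): no bracket -> illegal
(4,4): flips 1 -> legal
(5,0): no bracket -> illegal
(5,2): flips 1 -> legal
(5,3): flips 2 -> legal
(5,4): flips 1 -> legal

Answer: (1,0) (2,0) (2,5) (3,4) (3,5) (4,0) (4,4) (5,2) (5,3) (5,4)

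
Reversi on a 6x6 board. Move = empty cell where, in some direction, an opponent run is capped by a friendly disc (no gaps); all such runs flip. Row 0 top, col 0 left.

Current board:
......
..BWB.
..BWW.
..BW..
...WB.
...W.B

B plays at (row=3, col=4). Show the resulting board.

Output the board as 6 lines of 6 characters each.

Answer: ......
..BWB.
..BBB.
..BBB.
...WB.
...W.B

Derivation:
Place B at (3,4); scan 8 dirs for brackets.
Dir NW: opp run (2,3) capped by B -> flip
Dir N: opp run (2,4) capped by B -> flip
Dir NE: first cell '.' (not opp) -> no flip
Dir W: opp run (3,3) capped by B -> flip
Dir E: first cell '.' (not opp) -> no flip
Dir SW: opp run (4,3), next='.' -> no flip
Dir S: first cell 'B' (not opp) -> no flip
Dir SE: first cell '.' (not opp) -> no flip
All flips: (2,3) (2,4) (3,3)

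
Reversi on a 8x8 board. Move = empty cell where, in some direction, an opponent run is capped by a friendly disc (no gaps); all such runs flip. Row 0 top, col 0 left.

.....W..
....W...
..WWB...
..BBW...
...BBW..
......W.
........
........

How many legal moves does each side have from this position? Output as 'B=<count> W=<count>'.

-- B to move --
(0,3): no bracket -> illegal
(0,4): flips 1 -> legal
(0,6): no bracket -> illegal
(1,1): flips 1 -> legal
(1,2): flips 1 -> legal
(1,3): flips 1 -> legal
(1,5): no bracket -> illegal
(1,6): no bracket -> illegal
(2,1): flips 2 -> legal
(2,5): flips 1 -> legal
(3,1): no bracket -> illegal
(3,5): flips 1 -> legal
(3,6): no bracket -> illegal
(4,6): flips 1 -> legal
(4,7): no bracket -> illegal
(5,4): no bracket -> illegal
(5,5): no bracket -> illegal
(5,7): no bracket -> illegal
(6,5): no bracket -> illegal
(6,6): no bracket -> illegal
(6,7): no bracket -> illegal
B mobility = 8
-- W to move --
(1,3): no bracket -> illegal
(1,5): no bracket -> illegal
(2,1): no bracket -> illegal
(2,5): flips 1 -> legal
(3,1): flips 2 -> legal
(3,5): no bracket -> illegal
(4,1): flips 1 -> legal
(4,2): flips 3 -> legal
(5,2): flips 1 -> legal
(5,3): flips 2 -> legal
(5,4): flips 1 -> legal
(5,5): flips 2 -> legal
W mobility = 8

Answer: B=8 W=8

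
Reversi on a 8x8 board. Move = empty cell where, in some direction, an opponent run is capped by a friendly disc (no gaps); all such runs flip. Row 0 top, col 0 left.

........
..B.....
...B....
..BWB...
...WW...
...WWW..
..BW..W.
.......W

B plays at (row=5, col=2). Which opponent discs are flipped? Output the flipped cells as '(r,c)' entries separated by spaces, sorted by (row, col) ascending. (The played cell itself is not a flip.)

Answer: (4,3)

Derivation:
Dir NW: first cell '.' (not opp) -> no flip
Dir N: first cell '.' (not opp) -> no flip
Dir NE: opp run (4,3) capped by B -> flip
Dir W: first cell '.' (not opp) -> no flip
Dir E: opp run (5,3) (5,4) (5,5), next='.' -> no flip
Dir SW: first cell '.' (not opp) -> no flip
Dir S: first cell 'B' (not opp) -> no flip
Dir SE: opp run (6,3), next='.' -> no flip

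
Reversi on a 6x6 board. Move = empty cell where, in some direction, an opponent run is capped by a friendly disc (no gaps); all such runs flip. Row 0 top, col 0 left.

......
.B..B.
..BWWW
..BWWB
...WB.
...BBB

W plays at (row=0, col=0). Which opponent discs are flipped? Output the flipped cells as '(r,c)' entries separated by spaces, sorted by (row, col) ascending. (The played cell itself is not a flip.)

Answer: (1,1) (2,2)

Derivation:
Dir NW: edge -> no flip
Dir N: edge -> no flip
Dir NE: edge -> no flip
Dir W: edge -> no flip
Dir E: first cell '.' (not opp) -> no flip
Dir SW: edge -> no flip
Dir S: first cell '.' (not opp) -> no flip
Dir SE: opp run (1,1) (2,2) capped by W -> flip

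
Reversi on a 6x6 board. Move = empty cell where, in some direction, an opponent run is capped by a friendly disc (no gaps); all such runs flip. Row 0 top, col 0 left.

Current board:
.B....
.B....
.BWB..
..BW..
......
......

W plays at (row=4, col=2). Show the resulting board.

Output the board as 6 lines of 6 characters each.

Place W at (4,2); scan 8 dirs for brackets.
Dir NW: first cell '.' (not opp) -> no flip
Dir N: opp run (3,2) capped by W -> flip
Dir NE: first cell 'W' (not opp) -> no flip
Dir W: first cell '.' (not opp) -> no flip
Dir E: first cell '.' (not opp) -> no flip
Dir SW: first cell '.' (not opp) -> no flip
Dir S: first cell '.' (not opp) -> no flip
Dir SE: first cell '.' (not opp) -> no flip
All flips: (3,2)

Answer: .B....
.B....
.BWB..
..WW..
..W...
......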